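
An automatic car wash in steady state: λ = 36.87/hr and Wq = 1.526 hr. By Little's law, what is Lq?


Lq = λWq = 36.87·1.526 = 56.2636

Final: 56.2636


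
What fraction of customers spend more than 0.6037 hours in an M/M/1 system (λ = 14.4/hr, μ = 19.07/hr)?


W ~ Exponential(μ−λ) for M/M/1.
μ − λ = 19.07 − 14.4 = 4.6700
P(W > t) = e^{−(μ−λ)t} = e^{−2.8193} = 0.059649

Final: 0.059649


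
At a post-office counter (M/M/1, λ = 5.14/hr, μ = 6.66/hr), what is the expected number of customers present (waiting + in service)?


ρ = λ/μ = 5.14/6.66 = 0.7718
L = ρ/(1−ρ) = 0.7718/(1 − 0.7718) = 0.7718/0.2282 = 3.3816

Final: 3.3816


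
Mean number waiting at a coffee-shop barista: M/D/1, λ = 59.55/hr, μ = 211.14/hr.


ρ = 59.55/211.14 = 0.2820
M/D/1: Lq = ρ²/(2(1−ρ)) = 0.07955/(2·0.7180) = 0.05540

Final: 0.05540


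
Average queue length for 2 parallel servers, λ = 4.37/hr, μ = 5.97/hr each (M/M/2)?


a = λ/μ = 0.7320; ρ = a/2 = 0.3660
P₀ = 0.464132
Lq = P₀·a^c·ρ / (c!·(1−ρ)²) = 0.464132·0.53581·0.3660/(2·0.40196)
= 0.11322

Final: 0.11322


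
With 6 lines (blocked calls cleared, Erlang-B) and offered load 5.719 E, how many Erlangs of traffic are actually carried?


B(6,5.719) = 0.244936 (Erlang-B)
Carried load = a(1 − B) = 5.719·(1 − 0.244936) = 5.719·0.755064 = 4.3182 E

Final: 4.3182 Erlangs


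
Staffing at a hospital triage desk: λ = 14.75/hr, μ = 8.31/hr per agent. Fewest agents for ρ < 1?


Stability requires cμ > λ ⇔ c > λ/μ.
λ/μ = 14.75/8.31 = 1.7750
Minimum integer c = ⌊1.7750⌋ + 1 = 2
Check: 2·8.31 = 16.62 > 14.75, while 1·8.31 = 8.31 ≤ 14.75

Final: 2 servers


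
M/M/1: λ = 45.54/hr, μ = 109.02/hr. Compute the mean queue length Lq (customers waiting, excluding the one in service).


ρ = 45.54/109.02 = 0.4177
Lq = ρ²/(1−ρ) = 0.1745/0.5823 = 0.2997

Final: 0.2997


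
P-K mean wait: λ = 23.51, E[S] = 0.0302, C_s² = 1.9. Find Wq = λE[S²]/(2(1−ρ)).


ρ = λ·E[S] = 23.51·0.0302 = 0.7100
E[S²] = E[S]²(1+C_s²) = 0.0302²·(1+1.9) = 0.002645
Wq = λ·E[S²]/(2(1−ρ)) = 23.51·0.002645/(2·0.2900) = 0.10721 hr

Final: 0.10721 hr


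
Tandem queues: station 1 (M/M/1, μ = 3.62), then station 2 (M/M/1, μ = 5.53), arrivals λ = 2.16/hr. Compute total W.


Each node sees arrival rate λ = 2.16/hr (tandem ⇒ throughput preserved).
W₁ = 1/(μ₁−λ) = 1/(3.62−2.16) = 0.68493 hr
W₂ = 1/(μ₂−λ) = 1/(5.53−2.16) = 0.29674 hr
W_total = W₁ + W₂ = 0.68493 + 0.29674 = 0.98167 hr

Final: 0.98167 hr


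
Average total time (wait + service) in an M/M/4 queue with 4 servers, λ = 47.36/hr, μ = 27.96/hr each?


a = 1.6938; ρ = 0.4235; P₀ = 0.180724
Lq = P₀·a^c·ρ/(c!(1−ρ)²) = 0.07897
Wq = Lq/λ = 0.07897/47.36 = 0.001667 hr
W = Wq + 1/μ = 0.001667 + 0.03577 = 0.03743 hr

Final: 0.03743 hr


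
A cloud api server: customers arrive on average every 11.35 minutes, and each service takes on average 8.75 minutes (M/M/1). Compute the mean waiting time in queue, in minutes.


λ = 60/11.35 = 5.2863 /hr
μ = 60/8.75 = 6.8571 /hr
ρ = λ/μ = 5.2863/6.8571 = 0.7709
Wq = ρ/(μ−λ) = 0.7709/(6.8571−5.2863) = 0.49079 hr
In minutes: 0.49079·60 = 29.447 min

Final: 29.447 min


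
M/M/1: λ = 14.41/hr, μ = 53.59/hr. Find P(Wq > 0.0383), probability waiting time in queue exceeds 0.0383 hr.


ρ = 14.41/53.59 = 0.2689
P(Wq > t) = ρ·e^{−(μ−λ)t} = 0.2689·e^{−1.5006}
= 0.2689·0.222998 = 0.059963

Final: 0.059963


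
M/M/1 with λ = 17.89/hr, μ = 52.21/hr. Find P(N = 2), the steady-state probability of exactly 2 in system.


ρ = 17.89/52.21 = 0.3427
P_n = (1−ρ)·ρ^n = (1 − 0.3427)·0.3427^2 = 0.6573·0.117412 = 0.077180

Final: 0.077180


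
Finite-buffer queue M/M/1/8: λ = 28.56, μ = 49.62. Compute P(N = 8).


ρ = λ/μ = 28.56/49.62 = 0.5756
P_K = (1−ρ)ρ^K/(1−ρ^(K+1)) = (0.4244·0.012045)/(1 − 0.006933)
= 0.005112/0.993067 = 0.005148

Final: 0.005148


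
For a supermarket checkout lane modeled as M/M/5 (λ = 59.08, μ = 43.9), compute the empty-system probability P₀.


a = λ/μ = 59.08/43.9 = 1.3458; ρ = a/c = 0.2692
Σ_{k=0}^{4} a^k/k! (terms k=0..4) = 1.00000 + 1.34579 + 0.90557 + 0.40623 + 0.13668 = 3.79427
Tail: a^5/(5!(1−ρ)) = 4.41448/(120·0.7308) = 0.05034
P₀ = 1/(3.79427 + 0.05034) = 1/3.84460 = 0.260105

Final: 0.260105


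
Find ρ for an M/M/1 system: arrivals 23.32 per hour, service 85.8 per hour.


ρ = λ/μ = 23.32/85.8 = 0.2718

Final: 0.2718


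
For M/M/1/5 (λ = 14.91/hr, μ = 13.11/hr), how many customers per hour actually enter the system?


ρ = 1.1373; P_K = (1−ρ)ρ^5/(1−ρ^6) = 0.224443
λ_eff = λ(1 − P_K) = 14.91·(1 − 0.224443) = 14.91·0.775557 = 11.5636 /hr

Final: 11.5636 /hr


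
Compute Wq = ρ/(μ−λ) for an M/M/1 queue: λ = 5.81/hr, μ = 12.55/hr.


ρ = 5.81/12.55 = 0.4629
Wq = ρ/(μ−λ) = 0.4629/(12.55 − 5.81) = 0.4629/6.74 = 0.06869 hr

Final: 0.06869 hr


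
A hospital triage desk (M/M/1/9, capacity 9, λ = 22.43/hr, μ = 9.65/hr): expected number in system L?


ρ = 22.43/9.65 = 2.3244
L = ρ[1 − (K+1)ρ^K + Kρ^(K+1)] / [(1−ρ)(1−ρ^(K+1))]
Numerator: 2.3244·(1 − 10·1980.239149 + 9·4602.773483) = 50260.795013
Denominator: (-1.3244)·(-4601.773483) = 6094.369441
L = 50260.795013/6094.369441 = 8.2471

Final: 8.2471


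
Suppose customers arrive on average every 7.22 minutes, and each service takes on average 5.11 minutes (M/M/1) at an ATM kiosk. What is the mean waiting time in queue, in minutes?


λ = 60/7.22 = 8.3102 /hr
μ = 60/5.11 = 11.7417 /hr
ρ = λ/μ = 8.3102/11.7417 = 0.7078
Wq = ρ/(μ−λ) = 0.7078/(11.7417−8.3102) = 0.20626 hr
In minutes: 0.20626·60 = 12.375 min

Final: 12.375 min


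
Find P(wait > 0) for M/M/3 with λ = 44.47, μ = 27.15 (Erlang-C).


a = λ/μ = 1.6379; ρ = a/3 = 0.5460
P₀ = 0.178812 (from M/M/c formula)
C(c,a) = [a^c/(c!(1−ρ))]·P₀ = [4.39432/(6·0.4540)]·0.178812
= 1.61311·0.178812 = 0.288444

Final: 0.288444


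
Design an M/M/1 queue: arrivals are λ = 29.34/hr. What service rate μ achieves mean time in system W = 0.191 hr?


W = 1/(μ−λ) ⇒ μ − λ = 1/W = 1/0.191 = 5.2356
μ = λ + 1/W = 29.34 + 5.2356 = 34.5756 per hr

Final: 34.5756 /hr


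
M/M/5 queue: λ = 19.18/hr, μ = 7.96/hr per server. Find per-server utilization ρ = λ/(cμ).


ρ = λ/(cμ) = 19.18/(5·7.96) = 19.18/39.80 = 0.4819

Final: 0.4819


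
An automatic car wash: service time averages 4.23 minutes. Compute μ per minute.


μ = 1/(service time) in consistent units.
1 minute = 1 min, so μ = 1/4.23 = 0.2364 per minute

Final: 0.2364 /min


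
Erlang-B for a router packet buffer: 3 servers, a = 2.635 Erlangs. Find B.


B(c,a) = (a^c/c!) / Σ_{k=0}^{c} a^k/k!
a^3/3! = 3.049233
Σ terms (k=0..3): 1.00000 + 2.63500 + 3.47161 + 3.04923 = 10.155845
B = 3.049233/10.155845 = 0.300244

Final: 0.300244


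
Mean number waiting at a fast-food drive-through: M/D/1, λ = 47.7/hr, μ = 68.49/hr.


ρ = 47.7/68.49 = 0.6965
M/D/1: Lq = ρ²/(2(1−ρ)) = 0.4850/(2·0.3035) = 0.79896

Final: 0.79896


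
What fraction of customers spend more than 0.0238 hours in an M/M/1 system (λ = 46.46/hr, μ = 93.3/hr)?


W ~ Exponential(μ−λ) for M/M/1.
μ − λ = 93.3 − 46.46 = 46.8400
P(W > t) = e^{−(μ−λ)t} = e^{−1.1148} = 0.327983

Final: 0.327983


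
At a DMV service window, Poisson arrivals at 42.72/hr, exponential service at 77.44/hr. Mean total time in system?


W = 1/(μ−λ) = 1/(77.44 − 42.72) = 1/34.72 = 0.02880 hr

Final: 0.02880 hr


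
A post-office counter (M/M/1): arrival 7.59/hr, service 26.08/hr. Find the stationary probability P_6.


ρ = 7.59/26.08 = 0.2910
P_n = (1−ρ)·ρ^n = (1 − 0.2910)·0.2910^6 = 0.7090·0.0006076 = 0.0004308

Final: 0.0004308


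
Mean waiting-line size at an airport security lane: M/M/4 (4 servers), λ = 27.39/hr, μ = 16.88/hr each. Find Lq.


a = λ/μ = 1.6226; ρ = a/4 = 0.4057
P₀ = 0.194661
Lq = P₀·a^c·ρ / (c!·(1−ρ)²) = 0.194661·6.93232·0.4057/(24·0.35324)
= 0.06457

Final: 0.06457


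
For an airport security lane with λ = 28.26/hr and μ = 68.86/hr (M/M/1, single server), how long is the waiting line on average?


ρ = 28.26/68.86 = 0.4104
Lq = ρ²/(1−ρ) = 0.1684/0.5896 = 0.2857

Final: 0.2857


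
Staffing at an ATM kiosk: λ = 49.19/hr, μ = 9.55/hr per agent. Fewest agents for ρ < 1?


Stability requires cμ > λ ⇔ c > λ/μ.
λ/μ = 49.19/9.55 = 5.1508
Minimum integer c = ⌊5.1508⌋ + 1 = 6
Check: 6·9.55 = 57.30 > 49.19, while 5·9.55 = 47.75 ≤ 49.19

Final: 6 servers


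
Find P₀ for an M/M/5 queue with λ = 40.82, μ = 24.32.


a = λ/μ = 40.82/24.32 = 1.6785; ρ = a/c = 0.3357
Σ_{k=0}^{4} a^k/k! (terms k=0..4) = 1.00000 + 1.67845 + 1.40860 + 0.78809 + 0.33069 = 5.20584
Tail: a^5/(5!(1−ρ)) = 13.32132/(120·0.6643) = 0.16711
P₀ = 1/(5.20584 + 0.16711) = 1/5.37295 = 0.186117

Final: 0.186117


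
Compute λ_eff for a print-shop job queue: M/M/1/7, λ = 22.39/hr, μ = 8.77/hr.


ρ = 2.5530; P_K = (1−ρ)ρ^7/(1−ρ^8) = 0.608645
λ_eff = λ(1 − P_K) = 22.39·(1 − 0.608645) = 22.39·0.391355 = 8.7624 /hr

Final: 8.7624 /hr


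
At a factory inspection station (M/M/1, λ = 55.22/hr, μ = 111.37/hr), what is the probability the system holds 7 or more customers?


ρ = 55.22/111.37 = 0.4958
P(N ≥ n) = ρ^n = 0.4958^7 = 0.007367

Final: 0.007367


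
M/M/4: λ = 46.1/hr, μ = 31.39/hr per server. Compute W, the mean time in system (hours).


a = 1.4686; ρ = 0.3672; P₀ = 0.228245
Lq = P₀·a^c·ρ/(c!(1−ρ)²) = 0.04056
Wq = Lq/λ = 0.04056/46.1 = 0.0008798 hr
W = Wq + 1/μ = 0.0008798 + 0.03186 = 0.03274 hr

Final: 0.03274 hr


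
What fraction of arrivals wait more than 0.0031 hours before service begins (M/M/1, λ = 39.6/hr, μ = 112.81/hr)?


ρ = 39.6/112.81 = 0.3510
P(Wq > t) = ρ·e^{−(μ−λ)t} = 0.3510·e^{−0.2270}
= 0.3510·0.796960 = 0.279759

Final: 0.279759


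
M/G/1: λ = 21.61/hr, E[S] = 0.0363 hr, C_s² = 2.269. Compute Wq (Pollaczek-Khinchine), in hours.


ρ = λ·E[S] = 21.61·0.0363 = 0.7844
E[S²] = E[S]²(1+C_s²) = 0.0363²·(1+2.269) = 0.004308
Wq = λ·E[S²]/(2(1−ρ)) = 21.61·0.004308/(2·0.2156) = 0.21592 hr

Final: 0.21592 hr


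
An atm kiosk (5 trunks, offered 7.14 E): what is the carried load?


B(5,7.14) = 0.432887 (Erlang-B)
Carried load = a(1 − B) = 7.14·(1 − 0.432887) = 7.14·0.567113 = 4.0492 E

Final: 4.0492 Erlangs


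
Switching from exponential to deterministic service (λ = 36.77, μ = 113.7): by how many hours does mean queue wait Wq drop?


ρ = 36.77/113.7 = 0.3234
Wq(M/M/1) = ρ/(μ−λ) = 0.3234/76.93 = 0.004204 hr
Wq(M/D/1) = ρ/(2(μ−λ)) = 0.002102 hr
Savings = 0.004204 − 0.002102 = 0.002102 hr

Final: 0.002102 hr


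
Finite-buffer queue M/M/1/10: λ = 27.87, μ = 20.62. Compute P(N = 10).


ρ = λ/μ = 27.87/20.62 = 1.3516
P_K = (1−ρ)ρ^K/(1−ρ^(K+1)) = (-0.3516·20.346189)/(1 − 27.499917)
= -7.153728/-26.499917 = 0.269953

Final: 0.269953


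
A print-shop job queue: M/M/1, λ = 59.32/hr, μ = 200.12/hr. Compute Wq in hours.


ρ = 59.32/200.12 = 0.2964
Wq = ρ/(μ−λ) = 0.2964/(200.12 − 59.32) = 0.2964/140.80 = 0.002105 hr

Final: 0.002105 hr


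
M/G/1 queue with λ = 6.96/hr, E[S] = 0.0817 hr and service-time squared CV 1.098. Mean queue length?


ρ = λ·E[S] = 6.96·0.0817 = 0.5686
Lq = ρ²(1+C_s²)/(2(1−ρ)) = 0.3233·(1+1.098)/(2·0.4314)
= 0.3233·2.0980/0.8627 = 0.78630

Final: 0.78630


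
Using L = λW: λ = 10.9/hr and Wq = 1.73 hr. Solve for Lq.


Lq = λWq = 10.9·1.73 = 18.8570

Final: 18.8570


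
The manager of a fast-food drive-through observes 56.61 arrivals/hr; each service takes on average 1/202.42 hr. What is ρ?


ρ = λ/μ = 56.61/202.42 = 0.2797

Final: 0.2797


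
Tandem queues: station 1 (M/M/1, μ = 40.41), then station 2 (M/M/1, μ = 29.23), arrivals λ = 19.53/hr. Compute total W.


Each node sees arrival rate λ = 19.53/hr (tandem ⇒ throughput preserved).
W₁ = 1/(μ₁−λ) = 1/(40.41−19.53) = 0.04789 hr
W₂ = 1/(μ₂−λ) = 1/(29.23−19.53) = 0.10309 hr
W_total = W₁ + W₂ = 0.04789 + 0.10309 = 0.15099 hr

Final: 0.15099 hr


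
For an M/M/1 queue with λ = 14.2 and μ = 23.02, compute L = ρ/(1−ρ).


ρ = λ/μ = 14.2/23.02 = 0.6169
L = ρ/(1−ρ) = 0.6169/(1 − 0.6169) = 0.6169/0.3831 = 1.6100

Final: 1.6100


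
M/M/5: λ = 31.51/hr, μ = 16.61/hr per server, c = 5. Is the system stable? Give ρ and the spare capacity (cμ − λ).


Total capacity cμ = 5·16.61 = 83.05/hr
ρ = λ/(cμ) = 31.51/83.05 = 0.3794
Stable ⇔ ρ < 1: YES
Spare capacity = cμ − λ = 83.05 − 31.51 = 51.54/hr

Final: ρ = 0.3794; stable; margin = 51.54/hr


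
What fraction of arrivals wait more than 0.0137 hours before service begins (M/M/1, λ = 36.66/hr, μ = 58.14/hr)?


ρ = 36.66/58.14 = 0.6305
P(Wq > t) = ρ·e^{−(μ−λ)t} = 0.6305·e^{−0.2943}
= 0.6305·0.745071 = 0.469802

Final: 0.469802


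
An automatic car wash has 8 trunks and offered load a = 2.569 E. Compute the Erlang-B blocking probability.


B(c,a) = (a^c/c!) / Σ_{k=0}^{c} a^k/k!
a^8/8! = 0.047054
Σ terms (k=0..8): 1.00000 + 2.56900 + 3.29988 + 2.82580 + 1.81487 + 0.93248 + 0.39926 + 0.14653 + 0.04705 = 13.034864
B = 0.047054/13.034864 = 0.003610

Final: 0.003610


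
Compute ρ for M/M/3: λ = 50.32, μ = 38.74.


ρ = λ/(cμ) = 50.32/(3·38.74) = 50.32/116.22 = 0.4330

Final: 0.4330


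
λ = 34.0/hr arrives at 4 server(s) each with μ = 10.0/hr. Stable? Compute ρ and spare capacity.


Total capacity cμ = 4·10.0 = 40.00/hr
ρ = λ/(cμ) = 34.0/40.00 = 0.8500
Stable ⇔ ρ < 1: YES
Spare capacity = cμ − λ = 40.00 − 34.0 = 6.00/hr

Final: ρ = 0.8500; stable; margin = 6.00/hr


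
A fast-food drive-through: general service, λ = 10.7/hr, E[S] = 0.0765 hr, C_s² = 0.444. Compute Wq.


ρ = λ·E[S] = 10.7·0.0765 = 0.8185
E[S²] = E[S]²(1+C_s²) = 0.0765²·(1+0.444) = 0.008451
Wq = λ·E[S²]/(2(1−ρ)) = 10.7·0.008451/(2·0.1815) = 0.24916 hr

Final: 0.24916 hr


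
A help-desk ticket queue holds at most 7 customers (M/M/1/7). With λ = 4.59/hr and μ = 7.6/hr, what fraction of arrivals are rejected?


ρ = λ/μ = 4.59/7.6 = 0.6039
P_K = (1−ρ)ρ^K/(1−ρ^(K+1)) = (0.3961·0.029309)/(1 − 0.017701)
= 0.011608/0.982299 = 0.011817

Final: 0.011817


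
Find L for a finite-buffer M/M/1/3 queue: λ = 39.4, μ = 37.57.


ρ = 39.4/37.57 = 1.0487
L = ρ[1 − (K+1)ρ^K + Kρ^(K+1)] / [(1−ρ)(1−ρ^(K+1))]
Numerator: 1.0487·(1 − 4·1.153361 + 3·1.209540) = 0.015916
Denominator: (-0.04871)·(-0.209540) = 0.010206
L = 0.015916/0.010206 = 1.5594

Final: 1.5594


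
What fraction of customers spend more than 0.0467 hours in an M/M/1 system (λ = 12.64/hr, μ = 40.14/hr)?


W ~ Exponential(μ−λ) for M/M/1.
μ − λ = 40.14 − 12.64 = 27.5000
P(W > t) = e^{−(μ−λ)t} = e^{−1.2842} = 0.276858

Final: 0.276858


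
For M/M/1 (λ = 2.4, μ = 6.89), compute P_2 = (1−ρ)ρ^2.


ρ = 2.4/6.89 = 0.3483
P_n = (1−ρ)·ρ^n = (1 − 0.3483)·0.3483^2 = 0.6517·0.121334 = 0.079070

Final: 0.079070


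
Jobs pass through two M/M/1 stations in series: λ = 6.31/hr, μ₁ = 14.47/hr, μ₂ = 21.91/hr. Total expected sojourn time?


Each node sees arrival rate λ = 6.31/hr (tandem ⇒ throughput preserved).
W₁ = 1/(μ₁−λ) = 1/(14.47−6.31) = 0.12255 hr
W₂ = 1/(μ₂−λ) = 1/(21.91−6.31) = 0.06410 hr
W_total = W₁ + W₂ = 0.12255 + 0.06410 = 0.18665 hr

Final: 0.18665 hr


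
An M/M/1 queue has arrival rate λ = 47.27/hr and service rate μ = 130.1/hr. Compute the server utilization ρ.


ρ = λ/μ = 47.27/130.1 = 0.3633

Final: 0.3633


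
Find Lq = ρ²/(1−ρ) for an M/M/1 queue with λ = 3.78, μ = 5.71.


ρ = 3.78/5.71 = 0.6620
Lq = ρ²/(1−ρ) = 0.4382/0.3380 = 1.2966

Final: 1.2966


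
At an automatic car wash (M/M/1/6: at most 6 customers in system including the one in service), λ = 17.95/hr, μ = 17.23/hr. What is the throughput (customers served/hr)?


ρ = 1.0418; P_K = (1−ρ)ρ^6/(1−ρ^7) = 0.160985
λ_eff = λ(1 − P_K) = 17.95·(1 − 0.160985) = 17.95·0.839015 = 15.0603 /hr

Final: 15.0603 /hr


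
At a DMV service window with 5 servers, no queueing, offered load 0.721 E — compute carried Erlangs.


B(5,0.721) = 0.0007896 (Erlang-B)
Carried load = a(1 − B) = 0.721·(1 − 0.0007896) = 0.721·0.999210 = 0.7204 E

Final: 0.7204 Erlangs


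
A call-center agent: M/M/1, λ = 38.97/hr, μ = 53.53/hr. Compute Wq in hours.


ρ = 38.97/53.53 = 0.7280
Wq = ρ/(μ−λ) = 0.7280/(53.53 − 38.97) = 0.7280/14.56 = 0.05000 hr

Final: 0.05000 hr


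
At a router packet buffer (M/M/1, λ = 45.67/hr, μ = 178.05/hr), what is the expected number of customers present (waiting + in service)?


ρ = λ/μ = 45.67/178.05 = 0.2565
L = ρ/(1−ρ) = 0.2565/(1 − 0.2565) = 0.2565/0.7435 = 0.3450

Final: 0.3450


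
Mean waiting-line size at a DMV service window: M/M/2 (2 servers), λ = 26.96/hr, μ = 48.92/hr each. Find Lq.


a = λ/μ = 0.5511; ρ = a/2 = 0.2756
P₀ = 0.567949
Lq = P₀·a^c·ρ / (c!·(1−ρ)²) = 0.567949·0.30372·0.2756/(2·0.52483)
= 0.04528

Final: 0.04528


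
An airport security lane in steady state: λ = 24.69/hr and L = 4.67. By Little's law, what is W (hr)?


W = L/λ = 4.67/24.69 = 0.1891 hr

Final: 0.1891 hr


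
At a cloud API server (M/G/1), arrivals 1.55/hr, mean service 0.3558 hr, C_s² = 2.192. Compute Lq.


ρ = λ·E[S] = 1.55·0.3558 = 0.5515
Lq = ρ²(1+C_s²)/(2(1−ρ)) = 0.3041·(1+2.192)/(2·0.4485)
= 0.3041·3.1920/0.8970 = 1.08227

Final: 1.08227


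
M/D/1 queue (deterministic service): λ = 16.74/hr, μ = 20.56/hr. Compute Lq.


ρ = 16.74/20.56 = 0.8142
M/D/1: Lq = ρ²/(2(1−ρ)) = 0.6629/(2·0.1858) = 1.78400

Final: 1.78400


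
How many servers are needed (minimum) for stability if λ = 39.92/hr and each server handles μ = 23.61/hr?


Stability requires cμ > λ ⇔ c > λ/μ.
λ/μ = 39.92/23.61 = 1.6908
Minimum integer c = ⌊1.6908⌋ + 1 = 2
Check: 2·23.61 = 47.22 > 39.92, while 1·23.61 = 23.61 ≤ 39.92

Final: 2 servers


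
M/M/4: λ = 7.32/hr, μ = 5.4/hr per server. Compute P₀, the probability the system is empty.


a = λ/μ = 7.32/5.4 = 1.3556; ρ = a/c = 0.3389
Σ_{k=0}^{3} a^k/k! (terms k=0..3) = 1.00000 + 1.35556 + 0.91877 + 0.41515 = 3.68947
Tail: a^4/(4!(1−ρ)) = 3.37652/(24·0.6611) = 0.21281
P₀ = 1/(3.68947 + 0.21281) = 1/3.90227 = 0.256261

Final: 0.256261


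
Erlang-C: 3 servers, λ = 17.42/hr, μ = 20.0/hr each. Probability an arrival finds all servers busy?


a = λ/μ = 0.8710; ρ = a/3 = 0.2903
P₀ = 0.415713 (from M/M/c formula)
C(c,a) = [a^c/(c!(1−ρ))]·P₀ = [0.66078/(6·0.7097)]·0.415713
= 0.15518·0.415713 = 0.064512

Final: 0.064512


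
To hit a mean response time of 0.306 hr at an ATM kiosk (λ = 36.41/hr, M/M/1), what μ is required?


W = 1/(μ−λ) ⇒ μ − λ = 1/W = 1/0.306 = 3.2680
μ = λ + 1/W = 36.41 + 3.2680 = 39.6780 per hr

Final: 39.6780 /hr


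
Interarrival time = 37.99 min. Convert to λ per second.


λ = 1/(interarrival time) in consistent units.
1 second = 0.0166667 min, so λ = 0.0166667/37.99 = 0.0004387 per second

Final: 0.0004387 /sec


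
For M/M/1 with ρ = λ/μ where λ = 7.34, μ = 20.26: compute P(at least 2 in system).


ρ = 7.34/20.26 = 0.3623
P(N ≥ n) = ρ^n = 0.3623^2 = 0.131254

Final: 0.131254


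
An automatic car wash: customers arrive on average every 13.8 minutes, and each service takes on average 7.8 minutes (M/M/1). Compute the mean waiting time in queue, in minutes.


λ = 60/13.8 = 4.3478 /hr
μ = 60/7.8 = 7.6923 /hr
ρ = λ/μ = 4.3478/7.6923 = 0.5652
Wq = ρ/(μ−λ) = 0.5652/(7.6923−4.3478) = 0.16900 hr
In minutes: 0.16900·60 = 10.140 min

Final: 10.140 min


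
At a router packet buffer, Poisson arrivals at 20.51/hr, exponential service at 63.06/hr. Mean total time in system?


W = 1/(μ−λ) = 1/(63.06 − 20.51) = 1/42.55 = 0.02350 hr

Final: 0.02350 hr


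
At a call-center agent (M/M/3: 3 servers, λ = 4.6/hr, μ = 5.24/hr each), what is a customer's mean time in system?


a = 0.8779; ρ = 0.2926; P₀ = 0.412783
Lq = P₀·a^c·ρ/(c!(1−ρ)²) = 0.02722
Wq = Lq/λ = 0.02722/4.6 = 0.005917 hr
W = Wq + 1/μ = 0.005917 + 0.19084 = 0.19676 hr

Final: 0.19676 hr


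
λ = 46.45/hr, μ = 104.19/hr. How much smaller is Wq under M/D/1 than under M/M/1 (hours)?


ρ = 46.45/104.19 = 0.4458
Wq(M/M/1) = ρ/(μ−λ) = 0.4458/57.74 = 0.007721 hr
Wq(M/D/1) = ρ/(2(μ−λ)) = 0.003861 hr
Savings = 0.007721 − 0.003861 = 0.003861 hr

Final: 0.003861 hr


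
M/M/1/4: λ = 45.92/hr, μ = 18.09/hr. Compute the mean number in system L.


ρ = 45.92/18.09 = 2.5384
L = ρ[1 − (K+1)ρ^K + Kρ^(K+1)] / [(1−ρ)(1−ρ^(K+1))]
Numerator: 2.5384·(1 − 5·41.519609 + 4·105.394164) = 545.705798
Denominator: (-1.5384)·(-104.394164) = 160.601967
L = 545.705798/160.601967 = 3.3979

Final: 3.3979


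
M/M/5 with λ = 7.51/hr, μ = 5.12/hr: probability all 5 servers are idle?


a = λ/μ = 7.51/5.12 = 1.4668; ρ = a/c = 0.2934
Σ_{k=0}^{4} a^k/k! (terms k=0..4) = 1.00000 + 1.46680 + 1.07575 + 0.52597 + 0.19287 = 4.26138
Tail: a^5/(5!(1−ρ)) = 6.78969/(120·0.7066) = 0.08007
P₀ = 1/(4.26138 + 0.08007) = 1/4.34145 = 0.230338

Final: 0.230338


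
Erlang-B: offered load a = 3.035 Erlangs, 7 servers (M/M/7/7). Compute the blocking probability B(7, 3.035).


B(c,a) = (a^c/c!) / Σ_{k=0}^{c} a^k/k!
a^7/7! = 0.470631
Σ terms (k=0..7): 1.00000 + 3.03500 + 4.60561 + 4.65934 + 3.53528 + 2.14591 + 1.08547 + 0.47063 = 20.537254
B = 0.470631/20.537254 = 0.022916

Final: 0.022916


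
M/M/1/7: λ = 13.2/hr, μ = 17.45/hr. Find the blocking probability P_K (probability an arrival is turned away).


ρ = λ/μ = 13.2/17.45 = 0.7564
P_K = (1−ρ)ρ^K/(1−ρ^(K+1)) = (0.2436·0.141726)/(1 − 0.107208)
= 0.034518/0.892792 = 0.038663

Final: 0.038663


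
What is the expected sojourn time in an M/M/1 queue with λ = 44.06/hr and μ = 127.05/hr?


W = 1/(μ−λ) = 1/(127.05 − 44.06) = 1/82.99 = 0.01205 hr

Final: 0.01205 hr


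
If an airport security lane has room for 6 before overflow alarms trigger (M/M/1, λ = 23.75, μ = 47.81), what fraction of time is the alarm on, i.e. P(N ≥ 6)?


ρ = 23.75/47.81 = 0.4968
P(N ≥ n) = ρ^n = 0.4968^6 = 0.015027

Final: 0.015027


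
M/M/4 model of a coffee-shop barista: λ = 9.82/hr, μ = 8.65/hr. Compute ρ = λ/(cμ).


ρ = λ/(cμ) = 9.82/(4·8.65) = 9.82/34.60 = 0.2838

Final: 0.2838


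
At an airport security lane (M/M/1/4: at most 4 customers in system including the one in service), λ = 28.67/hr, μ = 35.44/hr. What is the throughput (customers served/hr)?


ρ = 0.8090; P_K = (1−ρ)ρ^4/(1−ρ^5) = 0.125189
λ_eff = λ(1 − P_K) = 28.67·(1 − 0.125189) = 28.67·0.874811 = 25.0808 /hr

Final: 25.0808 /hr


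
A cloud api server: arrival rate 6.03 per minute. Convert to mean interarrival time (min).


Mean interarrival time = 1/λ = 1/6.03 minute = 0.16584 minute
In minutes: 0.16584 × 1 = 0.1658 min

Final: 0.1658 min


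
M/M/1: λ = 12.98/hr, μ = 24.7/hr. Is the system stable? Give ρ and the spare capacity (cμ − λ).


Total capacity cμ = 1·24.7 = 24.70/hr
ρ = λ/(cμ) = 12.98/24.70 = 0.5255
Stable ⇔ ρ < 1: YES
Spare capacity = cμ − λ = 24.70 − 12.98 = 11.72/hr

Final: ρ = 0.5255; stable; margin = 11.72/hr


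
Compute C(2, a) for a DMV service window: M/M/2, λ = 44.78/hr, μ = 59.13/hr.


a = λ/μ = 0.7573; ρ = a/2 = 0.3787
P₀ = 0.450687 (from M/M/c formula)
C(c,a) = [a^c/(c!(1−ρ))]·P₀ = [0.57353/(2·0.6213)]·0.450687
= 0.46152·0.450687 = 0.208001

Final: 0.208001


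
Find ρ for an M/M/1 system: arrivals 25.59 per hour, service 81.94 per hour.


ρ = λ/μ = 25.59/81.94 = 0.3123

Final: 0.3123


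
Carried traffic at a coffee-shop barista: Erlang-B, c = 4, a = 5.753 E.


B(4,5.753) = 0.453347 (Erlang-B)
Carried load = a(1 − B) = 5.753·(1 − 0.453347) = 5.753·0.546653 = 3.1449 E

Final: 3.1449 Erlangs


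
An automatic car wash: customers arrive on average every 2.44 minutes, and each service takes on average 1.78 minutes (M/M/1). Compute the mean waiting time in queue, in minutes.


λ = 60/2.44 = 24.5902 /hr
μ = 60/1.78 = 33.7079 /hr
ρ = λ/μ = 24.5902/33.7079 = 0.7295
Wq = ρ/(μ−λ) = 0.7295/(33.7079−24.5902) = 0.08001 hr
In minutes: 0.08001·60 = 4.801 min

Final: 4.801 min


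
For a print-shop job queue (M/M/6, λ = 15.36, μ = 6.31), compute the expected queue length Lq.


a = λ/μ = 2.4342; ρ = a/6 = 0.4057
P₀ = 0.087242
Lq = P₀·a^c·ρ / (c!·(1−ρ)²) = 0.087242·208.05164·0.4057/(720·0.35319)
= 0.02896

Final: 0.02896


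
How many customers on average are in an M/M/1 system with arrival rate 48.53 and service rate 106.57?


ρ = λ/μ = 48.53/106.57 = 0.4554
L = ρ/(1−ρ) = 0.4554/(1 − 0.4554) = 0.4554/0.5446 = 0.8361

Final: 0.8361


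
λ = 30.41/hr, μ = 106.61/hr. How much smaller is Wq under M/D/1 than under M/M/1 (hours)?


ρ = 30.41/106.61 = 0.2852
Wq(M/M/1) = ρ/(μ−λ) = 0.2852/76.20 = 0.003743 hr
Wq(M/D/1) = ρ/(2(μ−λ)) = 0.001872 hr
Savings = 0.003743 − 0.001872 = 0.001872 hr

Final: 0.001872 hr


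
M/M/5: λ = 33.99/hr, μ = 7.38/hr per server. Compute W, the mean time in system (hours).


a = 4.6057; ρ = 0.9211; P₀ = 0.003700
Lq = P₀·a^c·ρ/(c!(1−ρ)²) = 9.46550
Wq = Lq/λ = 9.46550/33.99 = 0.27848 hr
W = Wq + 1/μ = 0.27848 + 0.13550 = 0.41398 hr

Final: 0.41398 hr


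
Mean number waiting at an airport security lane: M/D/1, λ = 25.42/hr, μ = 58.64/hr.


ρ = 25.42/58.64 = 0.4335
M/D/1: Lq = ρ²/(2(1−ρ)) = 0.1879/(2·0.5665) = 0.16585

Final: 0.16585


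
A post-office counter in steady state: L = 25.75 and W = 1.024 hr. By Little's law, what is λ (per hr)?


λ = L/W = 25.75/1.024 = 25.1465 /hr

Final: 25.1465 /hr


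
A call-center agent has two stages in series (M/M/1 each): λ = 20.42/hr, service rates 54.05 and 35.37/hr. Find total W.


Each node sees arrival rate λ = 20.42/hr (tandem ⇒ throughput preserved).
W₁ = 1/(μ₁−λ) = 1/(54.05−20.42) = 0.02974 hr
W₂ = 1/(μ₂−λ) = 1/(35.37−20.42) = 0.06689 hr
W_total = W₁ + W₂ = 0.02974 + 0.06689 = 0.09662 hr

Final: 0.09662 hr


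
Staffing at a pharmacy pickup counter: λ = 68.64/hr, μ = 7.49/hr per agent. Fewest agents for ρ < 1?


Stability requires cμ > λ ⇔ c > λ/μ.
λ/μ = 68.64/7.49 = 9.1642
Minimum integer c = ⌊9.1642⌋ + 1 = 10
Check: 10·7.49 = 74.90 > 68.64, while 9·7.49 = 67.41 ≤ 68.64

Final: 10 servers


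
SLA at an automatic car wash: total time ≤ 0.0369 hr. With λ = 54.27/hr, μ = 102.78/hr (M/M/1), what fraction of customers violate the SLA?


W ~ Exponential(μ−λ) for M/M/1.
μ − λ = 102.78 − 54.27 = 48.5100
P(W > t) = e^{−(μ−λ)t} = e^{−1.7900} = 0.166957

Final: 0.166957


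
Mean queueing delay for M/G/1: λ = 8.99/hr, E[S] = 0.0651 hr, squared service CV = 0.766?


ρ = λ·E[S] = 8.99·0.0651 = 0.5852
E[S²] = E[S]²(1+C_s²) = 0.0651²·(1+0.766) = 0.007484
Wq = λ·E[S²]/(2(1−ρ)) = 8.99·0.007484/(2·0.4148) = 0.08111 hr

Final: 0.08111 hr


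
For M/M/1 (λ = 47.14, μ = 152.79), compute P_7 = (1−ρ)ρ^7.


ρ = 47.14/152.79 = 0.3085
P_n = (1−ρ)·ρ^n = (1 − 0.3085)·0.3085^7 = 0.6915·0.0002661 = 0.0001840

Final: 0.0001840


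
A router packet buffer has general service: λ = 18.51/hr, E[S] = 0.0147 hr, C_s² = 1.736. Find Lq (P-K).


ρ = λ·E[S] = 18.51·0.0147 = 0.2721
Lq = ρ²(1+C_s²)/(2(1−ρ)) = 0.07404·(1+1.736)/(2·0.7279)
= 0.07404·2.7360/1.4558 = 0.13914

Final: 0.13914


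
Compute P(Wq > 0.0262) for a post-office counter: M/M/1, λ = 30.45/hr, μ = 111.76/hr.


ρ = 30.45/111.76 = 0.2725
P(Wq > t) = ρ·e^{−(μ−λ)t} = 0.2725·e^{−2.1303}
= 0.2725·0.118799 = 0.032368

Final: 0.032368


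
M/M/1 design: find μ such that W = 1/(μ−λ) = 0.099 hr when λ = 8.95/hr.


W = 1/(μ−λ) ⇒ μ − λ = 1/W = 1/0.099 = 10.1010
μ = λ + 1/W = 8.95 + 10.1010 = 19.0510 per hr

Final: 19.0510 /hr


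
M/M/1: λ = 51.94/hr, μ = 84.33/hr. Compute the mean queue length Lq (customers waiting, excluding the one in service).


ρ = 51.94/84.33 = 0.6159
Lq = ρ²/(1−ρ) = 0.3793/0.3841 = 0.9877

Final: 0.9877


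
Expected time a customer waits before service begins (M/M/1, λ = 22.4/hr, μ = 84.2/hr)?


ρ = 22.4/84.2 = 0.2660
Wq = ρ/(μ−λ) = 0.2660/(84.2 − 22.4) = 0.2660/61.80 = 0.004305 hr

Final: 0.004305 hr


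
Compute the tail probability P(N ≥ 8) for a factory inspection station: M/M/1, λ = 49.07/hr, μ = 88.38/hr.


ρ = 49.07/88.38 = 0.5552
P(N ≥ n) = ρ^n = 0.5552^8 = 0.009030

Final: 0.009030


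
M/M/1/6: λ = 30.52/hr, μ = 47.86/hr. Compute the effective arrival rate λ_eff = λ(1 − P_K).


ρ = 0.6377; P_K = (1−ρ)ρ^6/(1−ρ^7) = 0.025456
λ_eff = λ(1 − P_K) = 30.52·(1 − 0.025456) = 30.52·0.974544 = 29.7431 /hr

Final: 29.7431 /hr


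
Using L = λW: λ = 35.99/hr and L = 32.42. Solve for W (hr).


W = L/λ = 32.42/35.99 = 0.9008 hr

Final: 0.9008 hr


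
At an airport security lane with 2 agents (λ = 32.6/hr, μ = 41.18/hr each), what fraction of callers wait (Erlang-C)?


a = λ/μ = 0.7916; ρ = a/2 = 0.3958
P₀ = 0.432846 (from M/M/c formula)
C(c,a) = [a^c/(c!(1−ρ))]·P₀ = [0.62670/(2·0.6042)]·0.432846
= 0.51864·0.432846 = 0.224493

Final: 0.224493


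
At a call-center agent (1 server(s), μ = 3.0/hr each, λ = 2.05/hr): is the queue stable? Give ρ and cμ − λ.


Total capacity cμ = 1·3.0 = 3.00/hr
ρ = λ/(cμ) = 2.05/3.00 = 0.6833
Stable ⇔ ρ < 1: YES
Spare capacity = cμ − λ = 3.00 − 2.05 = 0.95/hr

Final: ρ = 0.6833; stable; margin = 0.95/hr


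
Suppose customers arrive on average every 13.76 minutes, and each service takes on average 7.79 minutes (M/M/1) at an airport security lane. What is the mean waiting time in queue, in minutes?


λ = 60/13.76 = 4.3605 /hr
μ = 60/7.79 = 7.7022 /hr
ρ = λ/μ = 4.3605/7.7022 = 0.5661
Wq = ρ/(μ−λ) = 0.5661/(7.7022−4.3605) = 0.16941 hr
In minutes: 0.16941·60 = 10.165 min

Final: 10.165 min


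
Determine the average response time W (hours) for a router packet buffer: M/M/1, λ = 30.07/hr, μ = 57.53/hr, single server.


W = 1/(μ−λ) = 1/(57.53 − 30.07) = 1/27.46 = 0.03642 hr

Final: 0.03642 hr


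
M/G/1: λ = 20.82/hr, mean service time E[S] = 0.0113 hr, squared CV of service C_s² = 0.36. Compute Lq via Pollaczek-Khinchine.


ρ = λ·E[S] = 20.82·0.0113 = 0.2353
Lq = ρ²(1+C_s²)/(2(1−ρ)) = 0.05535·(1+0.36)/(2·0.7647)
= 0.05535·1.3600/1.5295 = 0.04922

Final: 0.04922


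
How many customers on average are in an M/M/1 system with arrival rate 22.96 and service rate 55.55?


ρ = λ/μ = 22.96/55.55 = 0.4133
L = ρ/(1−ρ) = 0.4133/(1 − 0.4133) = 0.4133/0.5867 = 0.7045

Final: 0.7045


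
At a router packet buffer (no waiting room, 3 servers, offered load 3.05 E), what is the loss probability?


B(c,a) = (a^c/c!) / Σ_{k=0}^{c} a^k/k!
a^3/3! = 4.728771
Σ terms (k=0..3): 1.00000 + 3.05000 + 4.65125 + 4.72877 = 13.430021
B = 4.728771/13.430021 = 0.352105

Final: 0.352105


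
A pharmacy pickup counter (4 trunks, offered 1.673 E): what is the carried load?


B(4,1.673) = 0.063023 (Erlang-B)
Carried load = a(1 − B) = 1.673·(1 − 0.063023) = 1.673·0.936977 = 1.5676 E

Final: 1.5676 Erlangs


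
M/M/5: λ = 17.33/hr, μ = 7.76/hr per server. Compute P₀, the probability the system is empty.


a = λ/μ = 17.33/7.76 = 2.2332; ρ = a/c = 0.4466
Σ_{k=0}^{4} a^k/k! (terms k=0..4) = 1.00000 + 2.23325 + 2.49370 + 1.85635 + 1.03642 = 8.61971
Tail: a^5/(5!(1−ρ)) = 55.55002/(120·0.5534) = 0.83657
P₀ = 1/(8.61971 + 0.83657) = 1/9.45628 = 0.105750

Final: 0.105750


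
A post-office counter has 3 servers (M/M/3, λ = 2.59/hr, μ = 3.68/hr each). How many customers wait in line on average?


a = λ/μ = 0.7038; ρ = a/3 = 0.2346
P₀ = 0.493246
Lq = P₀·a^c·ρ / (c!·(1−ρ)²) = 0.493246·0.34862·0.2346/(6·0.58583)
= 0.01148

Final: 0.01148


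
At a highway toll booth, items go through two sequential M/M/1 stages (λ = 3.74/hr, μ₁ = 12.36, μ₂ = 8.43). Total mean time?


Each node sees arrival rate λ = 3.74/hr (tandem ⇒ throughput preserved).
W₁ = 1/(μ₁−λ) = 1/(12.36−3.74) = 0.11601 hr
W₂ = 1/(μ₂−λ) = 1/(8.43−3.74) = 0.21322 hr
W_total = W₁ + W₂ = 0.11601 + 0.21322 = 0.32923 hr

Final: 0.32923 hr


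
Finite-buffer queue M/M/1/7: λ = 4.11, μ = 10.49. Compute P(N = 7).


ρ = λ/μ = 4.11/10.49 = 0.3918
P_K = (1−ρ)ρ^K/(1−ρ^(K+1)) = (0.6082·0.001417)/(1 − 0.0005553)
= 0.0008620/0.999445 = 0.0008625

Final: 0.0008625


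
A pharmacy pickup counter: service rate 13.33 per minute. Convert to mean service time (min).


Mean service time = 1/μ = 1/13.33 minute = 0.07502 minute
In minutes: 0.07502 × 1 = 0.07502 min

Final: 0.07502 min


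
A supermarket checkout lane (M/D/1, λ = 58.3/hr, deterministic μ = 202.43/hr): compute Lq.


ρ = 58.3/202.43 = 0.2880
M/D/1: Lq = ρ²/(2(1−ρ)) = 0.08294/(2·0.7120) = 0.05825

Final: 0.05825


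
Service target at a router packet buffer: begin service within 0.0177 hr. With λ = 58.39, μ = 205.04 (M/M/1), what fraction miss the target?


ρ = 58.39/205.04 = 0.2848
P(Wq > t) = ρ·e^{−(μ−λ)t} = 0.2848·e^{−2.5957}
= 0.2848·0.074593 = 0.021242

Final: 0.021242


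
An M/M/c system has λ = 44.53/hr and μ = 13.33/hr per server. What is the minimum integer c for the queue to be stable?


Stability requires cμ > λ ⇔ c > λ/μ.
λ/μ = 44.53/13.33 = 3.3406
Minimum integer c = ⌊3.3406⌋ + 1 = 4
Check: 4·13.33 = 53.32 > 44.53, while 3·13.33 = 39.99 ≤ 44.53

Final: 4 servers


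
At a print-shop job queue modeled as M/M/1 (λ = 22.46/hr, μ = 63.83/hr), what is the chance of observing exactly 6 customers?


ρ = 22.46/63.83 = 0.3519
P_n = (1−ρ)·ρ^n = (1 − 0.3519)·0.3519^6 = 0.6481·0.001898 = 0.001230

Final: 0.001230


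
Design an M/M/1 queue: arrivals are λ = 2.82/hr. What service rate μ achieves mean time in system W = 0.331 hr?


W = 1/(μ−λ) ⇒ μ − λ = 1/W = 1/0.331 = 3.0211
μ = λ + 1/W = 2.82 + 3.0211 = 5.8411 per hr

Final: 5.8411 /hr


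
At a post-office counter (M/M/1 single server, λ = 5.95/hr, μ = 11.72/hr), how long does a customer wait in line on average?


ρ = 5.95/11.72 = 0.5077
Wq = ρ/(μ−λ) = 0.5077/(11.72 − 5.95) = 0.5077/5.77 = 0.08799 hr

Final: 0.08799 hr


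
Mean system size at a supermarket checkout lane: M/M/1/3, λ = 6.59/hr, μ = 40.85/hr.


ρ = 6.59/40.85 = 0.1613
L = ρ[1 − (K+1)ρ^K + Kρ^(K+1)] / [(1−ρ)(1−ρ^(K+1))]
Numerator: 0.1613·(1 − 4·0.004198 + 3·0.0006773) = 0.158941
Denominator: (0.8387)·(0.999323) = 0.838110
L = 0.158941/0.838110 = 0.1896

Final: 0.1896


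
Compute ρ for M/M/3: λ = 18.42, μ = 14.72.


ρ = λ/(cμ) = 18.42/(3·14.72) = 18.42/44.16 = 0.4171

Final: 0.4171


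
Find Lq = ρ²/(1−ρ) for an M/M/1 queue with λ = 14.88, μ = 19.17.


ρ = 14.88/19.17 = 0.7762
Lq = ρ²/(1−ρ) = 0.6025/0.2238 = 2.6923

Final: 2.6923


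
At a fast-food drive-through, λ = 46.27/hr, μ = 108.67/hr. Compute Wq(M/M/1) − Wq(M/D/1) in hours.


ρ = 46.27/108.67 = 0.4258
Wq(M/M/1) = ρ/(μ−λ) = 0.4258/62.40 = 0.006823 hr
Wq(M/D/1) = ρ/(2(μ−λ)) = 0.003412 hr
Savings = 0.006823 − 0.003412 = 0.003412 hr

Final: 0.003412 hr


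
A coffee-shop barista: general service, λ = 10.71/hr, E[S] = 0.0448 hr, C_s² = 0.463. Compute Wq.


ρ = λ·E[S] = 10.71·0.0448 = 0.4798
E[S²] = E[S]²(1+C_s²) = 0.0448²·(1+0.463) = 0.002936
Wq = λ·E[S²]/(2(1−ρ)) = 10.71·0.002936/(2·0.5202) = 0.03023 hr

Final: 0.03023 hr


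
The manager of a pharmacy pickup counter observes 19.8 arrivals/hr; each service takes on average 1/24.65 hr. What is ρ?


ρ = λ/μ = 19.8/24.65 = 0.8032

Final: 0.8032


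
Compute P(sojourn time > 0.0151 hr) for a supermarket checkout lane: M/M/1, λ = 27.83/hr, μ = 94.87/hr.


W ~ Exponential(μ−λ) for M/M/1.
μ − λ = 94.87 − 27.83 = 67.0400
P(W > t) = e^{−(μ−λ)t} = e^{−1.0123} = 0.363381

Final: 0.363381


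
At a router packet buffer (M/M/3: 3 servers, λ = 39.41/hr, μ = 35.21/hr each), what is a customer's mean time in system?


a = 1.1193; ρ = 0.3731; P₀ = 0.320669
Lq = P₀·a^c·ρ/(c!(1−ρ)²) = 0.07114
Wq = Lq/λ = 0.07114/39.41 = 0.001805 hr
W = Wq + 1/μ = 0.001805 + 0.02840 = 0.03021 hr

Final: 0.03021 hr


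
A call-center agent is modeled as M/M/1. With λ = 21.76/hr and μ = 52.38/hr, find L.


ρ = λ/μ = 21.76/52.38 = 0.4154
L = ρ/(1−ρ) = 0.4154/(1 − 0.4154) = 0.4154/0.5846 = 0.7106

Final: 0.7106


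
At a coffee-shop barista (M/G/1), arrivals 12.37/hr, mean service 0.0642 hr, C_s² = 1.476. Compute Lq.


ρ = λ·E[S] = 12.37·0.0642 = 0.7942
Lq = ρ²(1+C_s²)/(2(1−ρ)) = 0.6307·(1+1.476)/(2·0.2058)
= 0.6307·2.4760/0.4117 = 3.79304

Final: 3.79304


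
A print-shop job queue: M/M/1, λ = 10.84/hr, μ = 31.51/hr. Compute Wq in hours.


ρ = 10.84/31.51 = 0.3440
Wq = ρ/(μ−λ) = 0.3440/(31.51 − 10.84) = 0.3440/20.67 = 0.01664 hr

Final: 0.01664 hr


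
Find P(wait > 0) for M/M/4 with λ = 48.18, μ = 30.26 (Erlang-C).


a = λ/μ = 1.5922; ρ = a/4 = 0.3981
P₀ = 0.200910 (from M/M/c formula)
C(c,a) = [a^c/(c!(1−ρ))]·P₀ = [6.42675/(24·0.6019)]·0.200910
= 0.44486·0.200910 = 0.089376

Final: 0.089376


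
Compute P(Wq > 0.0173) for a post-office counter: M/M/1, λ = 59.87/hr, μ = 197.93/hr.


ρ = 59.87/197.93 = 0.3025
P(Wq > t) = ρ·e^{−(μ−λ)t} = 0.3025·e^{−2.3884}
= 0.3025·0.091773 = 0.027760

Final: 0.027760


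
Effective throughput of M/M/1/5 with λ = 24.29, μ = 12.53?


ρ = 1.9385; P_K = (1−ρ)ρ^5/(1−ρ^6) = 0.493448
λ_eff = λ(1 − P_K) = 24.29·(1 − 0.493448) = 24.29·0.506552 = 12.3042 /hr

Final: 12.3042 /hr


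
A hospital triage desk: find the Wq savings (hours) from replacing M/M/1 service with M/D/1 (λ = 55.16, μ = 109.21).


ρ = 55.16/109.21 = 0.5051
Wq(M/M/1) = ρ/(μ−λ) = 0.5051/54.05 = 0.009345 hr
Wq(M/D/1) = ρ/(2(μ−λ)) = 0.004672 hr
Savings = 0.009345 − 0.004672 = 0.004672 hr

Final: 0.004672 hr


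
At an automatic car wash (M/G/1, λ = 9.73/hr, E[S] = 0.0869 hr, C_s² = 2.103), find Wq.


ρ = λ·E[S] = 9.73·0.0869 = 0.8455
E[S²] = E[S]²(1+C_s²) = 0.0869²·(1+2.103) = 0.023433
Wq = λ·E[S²]/(2(1−ρ)) = 9.73·0.023433/(2·0.1545) = 0.73804 hr

Final: 0.73804 hr


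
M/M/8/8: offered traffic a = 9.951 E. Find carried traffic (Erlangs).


B(8,9.951) = 0.336020 (Erlang-B)
Carried load = a(1 − B) = 9.951·(1 − 0.336020) = 9.951·0.663980 = 6.6073 E

Final: 6.6073 Erlangs


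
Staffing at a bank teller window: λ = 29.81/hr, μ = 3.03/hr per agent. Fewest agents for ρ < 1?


Stability requires cμ > λ ⇔ c > λ/μ.
λ/μ = 29.81/3.03 = 9.8383
Minimum integer c = ⌊9.8383⌋ + 1 = 10
Check: 10·3.03 = 30.30 > 29.81, while 9·3.03 = 27.27 ≤ 29.81

Final: 10 servers


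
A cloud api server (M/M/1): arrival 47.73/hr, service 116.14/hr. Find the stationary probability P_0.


ρ = 47.73/116.14 = 0.4110
P_n = (1−ρ)·ρ^n = (1 − 0.4110)·0.4110^0 = 0.5890·1.000000 = 0.589030

Final: 0.589030


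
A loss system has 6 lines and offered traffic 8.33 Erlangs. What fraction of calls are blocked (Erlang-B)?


B(c,a) = (a^c/c!) / Σ_{k=0}^{c} a^k/k!
a^6/6! = 464.020868
Σ terms (k=0..6): 1.00000 + 8.33000 + 34.69445 + 96.33492 + 200.61748 + 334.22872 + 464.02087 = 1139.226434
B = 464.020868/1139.226434 = 0.407312

Final: 0.407312
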